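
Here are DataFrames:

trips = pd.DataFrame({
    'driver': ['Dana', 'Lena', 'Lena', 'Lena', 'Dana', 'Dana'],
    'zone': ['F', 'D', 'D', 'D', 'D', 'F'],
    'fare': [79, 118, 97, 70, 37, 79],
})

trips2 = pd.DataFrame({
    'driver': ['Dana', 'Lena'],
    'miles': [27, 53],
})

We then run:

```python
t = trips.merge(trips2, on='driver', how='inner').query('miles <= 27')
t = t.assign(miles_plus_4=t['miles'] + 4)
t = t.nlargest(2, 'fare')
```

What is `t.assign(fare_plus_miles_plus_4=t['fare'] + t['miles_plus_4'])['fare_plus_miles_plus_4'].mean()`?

merge on 'driver' (how='inner') → 6 rows:
  driver zone  fare  miles
0   Dana    F    79     27
1   Lena    D   118     53
2   Lena    D    97     53
3   Lena    D    70     53
4   Dana    D    37     27
5   Dana    F    79     27
filter rows where miles <= 27:
  driver zone  fare  miles
0   Dana    F    79     27
4   Dana    D    37     27
5   Dana    F    79     27
add column miles_plus_4 = t['miles'] + 4:
  driver zone  fare  miles  miles_plus_4
0   Dana    F    79     27            31
4   Dana    D    37     27            31
5   Dana    F    79     27            31
take 2 rows with largest fare:
  driver zone  fare  miles  miles_plus_4
0   Dana    F    79     27            31
5   Dana    F    79     27            31
add column fare_plus_miles_plus_4 = t['fare'] + t['miles_plus_4']:
  driver zone  fare  miles  miles_plus_4  fare_plus_miles_plus_4
0   Dana    F    79     27            31                     110
5   Dana    F    79     27            31                     110
So mean() = 110.0.

110.0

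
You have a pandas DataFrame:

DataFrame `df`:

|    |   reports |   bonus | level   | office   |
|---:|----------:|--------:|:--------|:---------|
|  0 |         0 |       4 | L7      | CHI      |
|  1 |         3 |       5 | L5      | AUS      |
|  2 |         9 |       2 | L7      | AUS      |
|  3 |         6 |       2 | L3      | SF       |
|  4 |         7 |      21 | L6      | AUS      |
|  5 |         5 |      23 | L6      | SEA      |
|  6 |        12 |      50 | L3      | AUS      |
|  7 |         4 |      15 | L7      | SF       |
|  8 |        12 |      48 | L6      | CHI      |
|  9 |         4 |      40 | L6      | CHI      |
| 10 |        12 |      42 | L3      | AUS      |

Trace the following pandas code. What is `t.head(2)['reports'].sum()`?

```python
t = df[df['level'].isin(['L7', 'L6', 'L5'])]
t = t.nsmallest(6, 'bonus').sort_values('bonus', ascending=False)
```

12

filter rows where level in ['L7', 'L6', 'L5']:
   reports  bonus level office
0        0      4    L7    CHI
1        3      5    L5    AUS
2        9      2    L7    AUS
4        7     21    L6    AUS
5        5     23    L6    SEA
7        4     15    L7     SF
8       12     48    L6    CHI
9        4     40    L6    CHI
take 6 rows with smallest bonus:
   reports  bonus level office
2        9      2    L7    AUS
0        0      4    L7    CHI
1        3      5    L5    AUS
7        4     15    L7     SF
4        7     21    L6    AUS
5        5     23    L6    SEA
sort by bonus descending:
   reports  bonus level office
5        5     23    L6    SEA
4        7     21    L6    AUS
7        4     15    L7     SF
1        3      5    L5    AUS
0        0      4    L7    CHI
2        9      2    L7    AUS
take first 2 rows:
   reports  bonus level office
5        5     23    L6    SEA
4        7     21    L6    AUS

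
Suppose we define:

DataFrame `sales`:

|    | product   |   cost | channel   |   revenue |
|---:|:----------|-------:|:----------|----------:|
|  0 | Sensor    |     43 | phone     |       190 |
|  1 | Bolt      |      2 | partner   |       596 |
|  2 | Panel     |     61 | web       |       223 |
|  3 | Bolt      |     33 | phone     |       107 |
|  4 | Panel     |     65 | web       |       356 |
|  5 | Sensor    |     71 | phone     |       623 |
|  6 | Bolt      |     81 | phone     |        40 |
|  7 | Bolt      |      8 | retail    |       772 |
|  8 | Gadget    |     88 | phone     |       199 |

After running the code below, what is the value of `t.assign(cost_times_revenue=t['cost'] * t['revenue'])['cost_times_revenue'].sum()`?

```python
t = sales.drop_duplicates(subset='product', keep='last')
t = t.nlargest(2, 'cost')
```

61745

drop duplicate product (keep=last):
  product  cost channel  revenue
4   Panel    65     web      356
5  Sensor    71   phone      623
7    Bolt     8  retail      772
8  Gadget    88   phone      199
take 2 rows with largest cost:
  product  cost channel  revenue
8  Gadget    88   phone      199
5  Sensor    71   phone      623
add column cost_times_revenue = t['cost'] * t['revenue']:
  product  cost channel  revenue  cost_times_revenue
8  Gadget    88   phone      199               17512
5  Sensor    71   phone      623               44233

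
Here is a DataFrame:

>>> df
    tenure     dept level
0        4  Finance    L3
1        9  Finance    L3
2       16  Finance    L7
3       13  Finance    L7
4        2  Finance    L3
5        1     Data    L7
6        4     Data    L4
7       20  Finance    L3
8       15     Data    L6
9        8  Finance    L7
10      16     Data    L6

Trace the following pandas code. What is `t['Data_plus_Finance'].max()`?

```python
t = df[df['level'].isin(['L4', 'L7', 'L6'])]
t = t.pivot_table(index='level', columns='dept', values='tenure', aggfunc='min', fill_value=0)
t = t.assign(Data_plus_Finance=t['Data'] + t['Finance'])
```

filter rows where level in ['L4', 'L7', 'L6']:
    tenure     dept level
2       16  Finance    L7
3       13  Finance    L7
5        1     Data    L7
6        4     Data    L4
8       15     Data    L6
9        8  Finance    L7
10      16     Data    L6
pivot: rows=level, cols=dept, min(tenure):
dept   Data  Finance
level               
L4        4        0
L6       15        0
L7        1        8
add column Data_plus_Finance = t['Data'] + t['Finance']:
dept   Data  Finance  Data_plus_Finance
level                                  
L4        4        0                  4
L6       15        0                 15
L7        1        8                  9
So max() = 15.

15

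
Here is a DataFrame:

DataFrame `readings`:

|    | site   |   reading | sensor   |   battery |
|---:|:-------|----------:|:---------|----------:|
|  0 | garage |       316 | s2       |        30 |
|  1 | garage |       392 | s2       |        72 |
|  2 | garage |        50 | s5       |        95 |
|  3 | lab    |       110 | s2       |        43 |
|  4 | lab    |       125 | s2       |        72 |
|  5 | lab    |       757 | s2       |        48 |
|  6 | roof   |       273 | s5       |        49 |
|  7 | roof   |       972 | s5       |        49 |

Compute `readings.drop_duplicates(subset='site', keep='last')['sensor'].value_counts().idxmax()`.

drop duplicate site (keep=last):
     site  reading sensor  battery
2  garage       50     s5       95
5     lab      757     s2       48
7    roof      972     s5       49
value_counts of sensor:
sensor
s5    2
s2    1
Name: count, dtype: int64
So idxmax() = s5.

s5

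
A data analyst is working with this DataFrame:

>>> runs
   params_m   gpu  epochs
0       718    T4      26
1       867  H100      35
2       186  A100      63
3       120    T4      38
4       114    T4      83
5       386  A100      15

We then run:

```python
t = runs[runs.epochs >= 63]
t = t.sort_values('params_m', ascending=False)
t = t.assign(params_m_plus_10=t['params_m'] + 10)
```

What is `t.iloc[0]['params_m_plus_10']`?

filter rows where epochs >= 63:
   params_m   gpu  epochs
2       186  A100      63
4       114    T4      83
sort by params_m descending:
   params_m   gpu  epochs
2       186  A100      63
4       114    T4      83
add column params_m_plus_10 = t['params_m'] + 10:
   params_m   gpu  epochs  params_m_plus_10
2       186  A100      63               196
4       114    T4      83               124
value at position 0, column 'params_m_plus_10' → 196

196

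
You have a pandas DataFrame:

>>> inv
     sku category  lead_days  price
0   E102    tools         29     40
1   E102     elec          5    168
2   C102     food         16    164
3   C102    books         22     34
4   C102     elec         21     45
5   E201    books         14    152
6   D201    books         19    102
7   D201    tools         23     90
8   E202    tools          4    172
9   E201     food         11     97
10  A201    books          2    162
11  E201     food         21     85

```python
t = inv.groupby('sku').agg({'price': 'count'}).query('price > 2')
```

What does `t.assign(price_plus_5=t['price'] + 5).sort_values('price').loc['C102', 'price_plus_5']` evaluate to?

group by sku, count of price:
      price
sku        
A201      1
C102      3
D201      2
E102      2
E201      3
E202      1
filter rows where price > 2:
      price
sku        
C102      3
E201      3
add column price_plus_5 = t['price'] + 5:
      price  price_plus_5
sku                      
C102      3             8
E201      3             8
sort by price:
      price  price_plus_5
sku                      
C102      3             8
E201      3             8
Hence 8.

8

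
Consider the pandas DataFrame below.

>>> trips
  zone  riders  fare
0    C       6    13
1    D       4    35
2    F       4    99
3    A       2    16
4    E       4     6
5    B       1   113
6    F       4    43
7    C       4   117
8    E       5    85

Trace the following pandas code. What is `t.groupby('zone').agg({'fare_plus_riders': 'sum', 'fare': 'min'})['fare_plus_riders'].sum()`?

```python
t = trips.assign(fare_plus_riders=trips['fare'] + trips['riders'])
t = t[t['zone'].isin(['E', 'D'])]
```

add column fare_plus_riders = trips['fare'] + trips['riders']:
  zone  riders  fare  fare_plus_riders
0    C       6    13                19
1    D       4    35                39
2    F       4    99               103
3    A       2    16                18
4    E       4     6                10
5    B       1   113               114
6    F       4    43                47
7    C       4   117               121
8    E       5    85                90
filter rows where zone in ['E', 'D']:
  zone  riders  fare  fare_plus_riders
1    D       4    35                39
4    E       4     6                10
8    E       5    85                90
group by zone: sum(fare_plus_riders), min(fare):
      fare_plus_riders  fare
zone                        
D                   39    35
E                  100     6
So sum() = 139.

139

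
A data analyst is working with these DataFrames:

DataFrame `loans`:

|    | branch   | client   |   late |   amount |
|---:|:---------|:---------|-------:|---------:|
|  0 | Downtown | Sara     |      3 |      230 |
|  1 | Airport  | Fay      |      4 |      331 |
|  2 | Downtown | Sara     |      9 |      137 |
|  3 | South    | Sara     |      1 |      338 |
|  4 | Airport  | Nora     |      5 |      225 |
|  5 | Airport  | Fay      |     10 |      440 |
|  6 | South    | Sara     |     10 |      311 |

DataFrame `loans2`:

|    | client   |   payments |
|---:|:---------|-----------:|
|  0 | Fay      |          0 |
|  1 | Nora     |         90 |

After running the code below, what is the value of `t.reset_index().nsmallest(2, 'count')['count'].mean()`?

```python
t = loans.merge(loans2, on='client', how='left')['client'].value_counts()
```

merge on 'client' (how='left') → 7 rows:
     branch client  late  amount  payments
0  Downtown   Sara     3     230       NaN
1   Airport    Fay     4     331       0.0
2  Downtown   Sara     9     137       NaN
3     South   Sara     1     338       NaN
4   Airport   Nora     5     225      90.0
5   Airport    Fay    10     440       0.0
6     South   Sara    10     311       NaN
value_counts of client:
client
Sara    4
Fay     2
Nora    1
Name: count, dtype: int64
reset_index():
  client  count
0   Sara      4
1    Fay      2
2   Nora      1
take 2 rows with smallest count:
  client  count
2   Nora      1
1    Fay      2
Finally, mean of column 'count' = 1.5.

1.5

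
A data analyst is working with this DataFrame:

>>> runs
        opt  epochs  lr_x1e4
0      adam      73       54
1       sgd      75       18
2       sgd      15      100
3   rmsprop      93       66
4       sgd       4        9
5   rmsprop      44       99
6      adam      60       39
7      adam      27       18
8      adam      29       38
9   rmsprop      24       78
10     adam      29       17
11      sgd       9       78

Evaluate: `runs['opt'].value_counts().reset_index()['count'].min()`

value_counts of opt:
opt
adam       5
sgd        4
rmsprop    3
Name: count, dtype: int64
reset_index():
       opt  count
0     adam      5
1      sgd      4
2  rmsprop      3
The min of column 'count' is 3.

3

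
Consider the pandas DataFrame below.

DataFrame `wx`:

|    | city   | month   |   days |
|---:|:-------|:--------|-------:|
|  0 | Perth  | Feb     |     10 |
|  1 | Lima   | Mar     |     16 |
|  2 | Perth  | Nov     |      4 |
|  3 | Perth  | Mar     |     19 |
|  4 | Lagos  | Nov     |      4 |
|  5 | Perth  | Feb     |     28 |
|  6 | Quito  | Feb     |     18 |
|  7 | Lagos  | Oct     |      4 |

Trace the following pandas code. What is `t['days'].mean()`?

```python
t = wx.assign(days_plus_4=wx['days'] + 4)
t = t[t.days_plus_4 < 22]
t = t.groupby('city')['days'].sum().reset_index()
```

add column days_plus_4 = wx['days'] + 4:
    city month  days  days_plus_4
0  Perth   Feb    10           14
1   Lima   Mar    16           20
2  Perth   Nov     4            8
3  Perth   Mar    19           23
4  Lagos   Nov     4            8
5  Perth   Feb    28           32
6  Quito   Feb    18           22
7  Lagos   Oct     4            8
filter rows where days_plus_4 < 22:
    city month  days  days_plus_4
0  Perth   Feb    10           14
1   Lima   Mar    16           20
2  Perth   Nov     4            8
4  Lagos   Nov     4            8
7  Lagos   Oct     4            8
group by city, sum of days:
city
Lagos     8
Lima     16
Perth    14
Name: days, dtype: int64
reset_index():
    city  days
0  Lagos     8
1   Lima    16
2  Perth    14
So mean() = 12.6666666667.

12.6666666667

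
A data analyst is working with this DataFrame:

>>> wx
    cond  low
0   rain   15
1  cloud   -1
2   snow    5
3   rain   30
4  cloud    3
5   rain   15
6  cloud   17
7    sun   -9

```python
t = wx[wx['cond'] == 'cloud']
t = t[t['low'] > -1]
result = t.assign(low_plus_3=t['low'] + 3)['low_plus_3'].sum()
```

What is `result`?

filter rows where cond == 'cloud':
    cond  low
1  cloud   -1
4  cloud    3
6  cloud   17
filter rows where low > -1:
    cond  low
4  cloud    3
6  cloud   17
add column low_plus_3 = t['low'] + 3:
    cond  low  low_plus_3
4  cloud    3           6
6  cloud   17          20
Hence 26.

26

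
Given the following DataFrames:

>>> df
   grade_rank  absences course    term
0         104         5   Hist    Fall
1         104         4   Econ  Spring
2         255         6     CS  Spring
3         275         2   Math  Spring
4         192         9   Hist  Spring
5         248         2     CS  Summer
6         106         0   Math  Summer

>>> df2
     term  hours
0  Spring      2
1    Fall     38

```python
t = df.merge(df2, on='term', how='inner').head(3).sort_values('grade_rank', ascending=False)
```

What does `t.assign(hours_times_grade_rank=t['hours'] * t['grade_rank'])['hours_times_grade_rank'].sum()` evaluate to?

merge on 'term' (how='inner') → 5 rows:
   grade_rank  absences course    term  hours
0         104         5   Hist    Fall     38
1         104         4   Econ  Spring      2
2         255         6     CS  Spring      2
3         275         2   Math  Spring      2
4         192         9   Hist  Spring      2
take first 3 rows:
   grade_rank  absences course    term  hours
0         104         5   Hist    Fall     38
1         104         4   Econ  Spring      2
2         255         6     CS  Spring      2
sort by grade_rank descending:
   grade_rank  absences course    term  hours
2         255         6     CS  Spring      2
0         104         5   Hist    Fall     38
1         104         4   Econ  Spring      2
add column hours_times_grade_rank = t['hours'] * t['grade_rank']:
   grade_rank  absences course    term  hours  hours_times_grade_rank
2         255         6     CS  Spring      2                     510
0         104         5   Hist    Fall     38                    3952
1         104         4   Econ  Spring      2                     208
Finally, sum of column 'hours_times_grade_rank' = 4670.

4670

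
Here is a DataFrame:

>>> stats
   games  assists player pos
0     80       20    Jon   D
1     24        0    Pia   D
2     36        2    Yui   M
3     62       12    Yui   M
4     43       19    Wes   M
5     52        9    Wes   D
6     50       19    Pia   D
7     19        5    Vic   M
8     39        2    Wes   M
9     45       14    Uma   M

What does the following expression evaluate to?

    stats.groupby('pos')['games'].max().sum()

142

group by pos, max of games:
pos
D    80
M    62
Name: games, dtype: int64
Finally, sum of the resulting series = 142.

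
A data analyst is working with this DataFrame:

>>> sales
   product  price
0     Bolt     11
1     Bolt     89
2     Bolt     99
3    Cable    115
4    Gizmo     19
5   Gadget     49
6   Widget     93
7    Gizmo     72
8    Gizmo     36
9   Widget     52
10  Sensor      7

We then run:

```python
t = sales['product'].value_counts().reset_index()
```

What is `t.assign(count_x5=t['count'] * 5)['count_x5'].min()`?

value_counts of product:
product
Bolt      3
Gizmo     3
Widget    2
Cable     1
Gadget    1
Sensor    1
Name: count, dtype: int64
reset_index():
  product  count
0    Bolt      3
1   Gizmo      3
2  Widget      2
3   Cable      1
4  Gadget      1
5  Sensor      1
add column count_x5 = t['count'] * 5:
  product  count  count_x5
0    Bolt      3        15
1   Gizmo      3        15
2  Widget      2        10
3   Cable      1         5
4  Gadget      1         5
5  Sensor      1         5
So min() = 5.

5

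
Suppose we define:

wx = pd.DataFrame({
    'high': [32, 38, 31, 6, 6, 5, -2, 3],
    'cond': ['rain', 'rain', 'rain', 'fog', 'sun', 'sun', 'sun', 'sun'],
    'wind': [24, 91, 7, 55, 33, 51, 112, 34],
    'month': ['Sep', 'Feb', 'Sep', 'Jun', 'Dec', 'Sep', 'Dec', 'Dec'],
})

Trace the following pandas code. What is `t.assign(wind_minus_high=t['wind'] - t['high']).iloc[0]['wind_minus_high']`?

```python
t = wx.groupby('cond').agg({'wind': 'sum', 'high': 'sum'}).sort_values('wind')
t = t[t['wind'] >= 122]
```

group by cond: sum(wind), sum(high):
      wind  high
cond            
fog     55     6
rain   122   101
sun    230    12
sort by wind:
      wind  high
cond            
fog     55     6
rain   122   101
sun    230    12
filter rows where wind >= 122:
      wind  high
cond            
rain   122   101
sun    230    12
add column wind_minus_high = t['wind'] - t['high']:
      wind  high  wind_minus_high
cond                             
rain   122   101               21
sun    230    12              218
Reading off the value at position 0, column 'wind_minus_high', we get 21.

21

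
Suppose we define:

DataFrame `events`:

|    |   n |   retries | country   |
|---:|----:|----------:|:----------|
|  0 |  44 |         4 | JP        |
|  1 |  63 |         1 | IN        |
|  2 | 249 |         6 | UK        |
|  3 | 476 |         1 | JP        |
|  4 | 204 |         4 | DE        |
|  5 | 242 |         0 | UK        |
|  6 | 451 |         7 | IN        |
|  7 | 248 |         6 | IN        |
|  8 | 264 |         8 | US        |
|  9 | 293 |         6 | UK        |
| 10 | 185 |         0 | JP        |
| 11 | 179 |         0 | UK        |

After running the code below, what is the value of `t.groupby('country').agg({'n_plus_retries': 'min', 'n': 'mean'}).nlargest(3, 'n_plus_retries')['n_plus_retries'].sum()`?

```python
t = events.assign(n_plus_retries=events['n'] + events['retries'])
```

659

add column n_plus_retries = events['n'] + events['retries']:
      n  retries country  n_plus_retries
0    44        4      JP              48
1    63        1      IN              64
2   249        6      UK             255
3   476        1      JP             477
4   204        4      DE             208
5   242        0      UK             242
6   451        7      IN             458
7   248        6      IN             254
8   264        8      US             272
9   293        6      UK             299
10  185        0      JP             185
11  179        0      UK             179
group by country: min(n_plus_retries), mean(n):
         n_plus_retries       n
country                        
DE                  208  204.00
IN                   64  254.00
JP                   48  235.00
UK                  179  240.75
US                  272  264.00
take 3 rows with largest n_plus_retries:
         n_plus_retries       n
country                        
US                  272  264.00
DE                  208  204.00
UK                  179  240.75
The sum of column 'n_plus_retries' is 659.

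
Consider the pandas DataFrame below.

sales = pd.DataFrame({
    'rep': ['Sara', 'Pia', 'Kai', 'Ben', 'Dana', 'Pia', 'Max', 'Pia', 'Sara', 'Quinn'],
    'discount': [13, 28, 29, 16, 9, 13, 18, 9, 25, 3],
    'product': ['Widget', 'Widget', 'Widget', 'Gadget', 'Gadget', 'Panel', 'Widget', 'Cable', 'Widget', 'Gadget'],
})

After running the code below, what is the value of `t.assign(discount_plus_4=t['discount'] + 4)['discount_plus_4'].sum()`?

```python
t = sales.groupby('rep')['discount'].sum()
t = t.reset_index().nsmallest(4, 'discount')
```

62

group by rep, sum of discount:
rep
Ben      16
Dana      9
Kai      29
Max      18
Pia      50
Quinn     3
Sara     38
Name: discount, dtype: int64
reset_index():
     rep  discount
0    Ben        16
1   Dana         9
2    Kai        29
3    Max        18
4    Pia        50
5  Quinn         3
6   Sara        38
take 4 rows with smallest discount:
     rep  discount
5  Quinn         3
1   Dana         9
0    Ben        16
3    Max        18
add column discount_plus_4 = t['discount'] + 4:
     rep  discount  discount_plus_4
5  Quinn         3                7
1   Dana         9               13
0    Ben        16               20
3    Max        18               22
sum of column 'discount_plus_4' → 62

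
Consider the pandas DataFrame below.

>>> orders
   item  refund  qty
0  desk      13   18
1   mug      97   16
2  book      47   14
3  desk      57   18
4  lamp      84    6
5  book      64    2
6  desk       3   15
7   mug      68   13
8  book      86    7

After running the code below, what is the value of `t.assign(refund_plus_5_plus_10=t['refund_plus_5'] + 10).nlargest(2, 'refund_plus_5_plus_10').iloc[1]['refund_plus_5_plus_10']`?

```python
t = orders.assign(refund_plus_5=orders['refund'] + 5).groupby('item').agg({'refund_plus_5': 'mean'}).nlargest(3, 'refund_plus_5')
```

97.5

add column refund_plus_5 = orders['refund'] + 5:
   item  refund  qty  refund_plus_5
0  desk      13   18             18
1   mug      97   16            102
2  book      47   14             52
3  desk      57   18             62
4  lamp      84    6             89
5  book      64    2             69
6  desk       3   15              8
7   mug      68   13             73
8  book      86    7             91
group by item, mean of refund_plus_5:
      refund_plus_5
item               
book      70.666667
desk      29.333333
lamp      89.000000
mug       87.500000
take 3 rows with largest refund_plus_5:
      refund_plus_5
item               
lamp      89.000000
mug       87.500000
book      70.666667
add column refund_plus_5_plus_10 = t['refund_plus_5'] + 10:
      refund_plus_5  refund_plus_5_plus_10
item                                      
lamp      89.000000              99.000000
mug       87.500000              97.500000
book      70.666667              80.666667
take 2 rows with largest refund_plus_5_plus_10:
      refund_plus_5  refund_plus_5_plus_10
item                                      
lamp           89.0                   99.0
mug            87.5                   97.5
Hence 97.5.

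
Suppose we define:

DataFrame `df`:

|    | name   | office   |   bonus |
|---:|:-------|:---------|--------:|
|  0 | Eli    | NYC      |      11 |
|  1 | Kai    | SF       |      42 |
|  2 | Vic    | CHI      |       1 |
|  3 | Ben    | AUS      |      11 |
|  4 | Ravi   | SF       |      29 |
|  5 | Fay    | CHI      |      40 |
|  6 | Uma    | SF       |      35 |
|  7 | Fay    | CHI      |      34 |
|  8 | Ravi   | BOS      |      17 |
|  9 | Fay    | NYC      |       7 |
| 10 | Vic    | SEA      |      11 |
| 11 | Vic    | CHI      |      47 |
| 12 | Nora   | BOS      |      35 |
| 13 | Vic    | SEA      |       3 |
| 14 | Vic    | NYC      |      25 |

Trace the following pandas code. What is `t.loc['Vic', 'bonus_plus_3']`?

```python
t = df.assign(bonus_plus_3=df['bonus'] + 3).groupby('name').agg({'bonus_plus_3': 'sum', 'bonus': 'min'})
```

add column bonus_plus_3 = df['bonus'] + 3:
    name office  bonus  bonus_plus_3
0    Eli    NYC     11            14
1    Kai     SF     42            45
2    Vic    CHI      1             4
3    Ben    AUS     11            14
4   Ravi     SF     29            32
5    Fay    CHI     40            43
6    Uma     SF     35            38
7    Fay    CHI     34            37
8   Ravi    BOS     17            20
9    Fay    NYC      7            10
10   Vic    SEA     11            14
11   Vic    CHI     47            50
12  Nora    BOS     35            38
13   Vic    SEA      3             6
14   Vic    NYC     25            28
group by name: sum(bonus_plus_3), min(bonus):
      bonus_plus_3  bonus
name                     
Ben             14     11
Eli             14     11
Fay             90      7
Kai             45     42
Nora            38     35
Ravi            52     17
Uma             38     35
Vic            102      1

102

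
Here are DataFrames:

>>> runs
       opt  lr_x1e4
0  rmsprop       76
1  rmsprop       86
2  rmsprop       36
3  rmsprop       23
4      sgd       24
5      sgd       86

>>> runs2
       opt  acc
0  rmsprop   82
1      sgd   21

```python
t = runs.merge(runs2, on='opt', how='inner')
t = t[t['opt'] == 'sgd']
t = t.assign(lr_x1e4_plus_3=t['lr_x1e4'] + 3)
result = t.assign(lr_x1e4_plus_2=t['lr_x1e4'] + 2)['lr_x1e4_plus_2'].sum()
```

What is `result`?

merge on 'opt' (how='inner') → 6 rows:
       opt  lr_x1e4  acc
0  rmsprop       76   82
1  rmsprop       86   82
2  rmsprop       36   82
3  rmsprop       23   82
4      sgd       24   21
5      sgd       86   21
filter rows where opt == 'sgd':
   opt  lr_x1e4  acc
4  sgd       24   21
5  sgd       86   21
add column lr_x1e4_plus_3 = t['lr_x1e4'] + 3:
   opt  lr_x1e4  acc  lr_x1e4_plus_3
4  sgd       24   21              27
5  sgd       86   21              89
add column lr_x1e4_plus_2 = t['lr_x1e4'] + 2:
   opt  lr_x1e4  acc  lr_x1e4_plus_3  lr_x1e4_plus_2
4  sgd       24   21              27              26
5  sgd       86   21              89              88
So sum() = 114.

114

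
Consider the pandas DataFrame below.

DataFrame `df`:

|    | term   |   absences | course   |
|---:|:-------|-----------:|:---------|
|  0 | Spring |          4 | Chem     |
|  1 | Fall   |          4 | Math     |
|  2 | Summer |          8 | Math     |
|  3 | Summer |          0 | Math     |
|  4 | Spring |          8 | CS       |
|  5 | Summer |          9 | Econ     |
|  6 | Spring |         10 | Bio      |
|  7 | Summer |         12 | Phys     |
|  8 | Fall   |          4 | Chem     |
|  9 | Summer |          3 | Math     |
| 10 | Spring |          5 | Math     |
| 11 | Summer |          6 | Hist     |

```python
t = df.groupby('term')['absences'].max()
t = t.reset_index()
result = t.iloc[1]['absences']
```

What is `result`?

10

group by term, max of absences:
term
Fall       4
Spring    10
Summer    12
Name: absences, dtype: int64
reset_index():
     term  absences
0    Fall         4
1  Spring        10
2  Summer        12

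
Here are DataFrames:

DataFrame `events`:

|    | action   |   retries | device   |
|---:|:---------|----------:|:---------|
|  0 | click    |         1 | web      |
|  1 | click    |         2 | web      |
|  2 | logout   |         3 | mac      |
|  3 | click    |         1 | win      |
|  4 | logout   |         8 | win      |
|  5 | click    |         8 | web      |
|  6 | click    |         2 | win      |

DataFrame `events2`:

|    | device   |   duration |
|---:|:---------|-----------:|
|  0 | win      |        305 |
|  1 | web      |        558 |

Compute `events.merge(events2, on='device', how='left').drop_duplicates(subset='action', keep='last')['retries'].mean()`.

5.0

merge on 'device' (how='left') → 7 rows:
   action  retries device  duration
0   click        1    web     558.0
1   click        2    web     558.0
2  logout        3    mac       NaN
3   click        1    win     305.0
4  logout        8    win     305.0
5   click        8    web     558.0
6   click        2    win     305.0
drop duplicate action (keep=last):
   action  retries device  duration
4  logout        8    win     305.0
6   click        2    win     305.0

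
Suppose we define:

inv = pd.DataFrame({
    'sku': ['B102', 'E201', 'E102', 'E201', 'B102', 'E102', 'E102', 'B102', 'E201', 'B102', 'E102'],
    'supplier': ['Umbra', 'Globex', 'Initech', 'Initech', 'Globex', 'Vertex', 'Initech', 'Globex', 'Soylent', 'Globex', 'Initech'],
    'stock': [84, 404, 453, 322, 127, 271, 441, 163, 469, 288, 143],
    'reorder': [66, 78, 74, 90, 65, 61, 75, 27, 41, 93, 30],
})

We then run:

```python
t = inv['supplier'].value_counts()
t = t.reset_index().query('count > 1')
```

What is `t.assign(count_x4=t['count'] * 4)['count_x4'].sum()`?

value_counts of supplier:
supplier
Globex     4
Initech    4
Umbra      1
Vertex     1
Soylent    1
Name: count, dtype: int64
reset_index():
  supplier  count
0   Globex      4
1  Initech      4
2    Umbra      1
3   Vertex      1
4  Soylent      1
filter rows where count > 1:
  supplier  count
0   Globex      4
1  Initech      4
add column count_x4 = t['count'] * 4:
  supplier  count  count_x4
0   Globex      4        16
1  Initech      4        16

32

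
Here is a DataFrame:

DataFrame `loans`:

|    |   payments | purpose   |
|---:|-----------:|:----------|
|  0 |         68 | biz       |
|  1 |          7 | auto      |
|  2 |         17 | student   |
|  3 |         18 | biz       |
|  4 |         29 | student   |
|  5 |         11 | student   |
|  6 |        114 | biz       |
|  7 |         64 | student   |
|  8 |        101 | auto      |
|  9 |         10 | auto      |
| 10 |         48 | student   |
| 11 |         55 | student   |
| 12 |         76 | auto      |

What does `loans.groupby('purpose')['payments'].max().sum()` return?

279

group by purpose, max of payments:
purpose
auto       101
biz        114
student     64
Name: payments, dtype: int64
Hence 279.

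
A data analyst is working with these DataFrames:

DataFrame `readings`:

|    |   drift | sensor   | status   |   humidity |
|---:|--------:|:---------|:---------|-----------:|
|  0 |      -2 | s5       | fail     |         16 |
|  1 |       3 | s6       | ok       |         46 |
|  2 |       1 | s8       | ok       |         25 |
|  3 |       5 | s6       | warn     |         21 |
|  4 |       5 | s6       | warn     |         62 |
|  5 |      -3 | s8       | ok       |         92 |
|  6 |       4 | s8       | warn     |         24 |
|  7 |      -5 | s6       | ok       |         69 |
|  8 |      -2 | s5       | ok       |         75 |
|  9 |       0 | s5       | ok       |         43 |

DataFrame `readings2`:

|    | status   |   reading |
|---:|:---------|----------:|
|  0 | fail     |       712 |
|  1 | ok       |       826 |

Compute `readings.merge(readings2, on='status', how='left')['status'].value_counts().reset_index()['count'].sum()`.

10

merge on 'status' (how='left') → 10 rows:
   drift sensor status  humidity  reading
0     -2     s5   fail        16    712.0
1      3     s6     ok        46    826.0
2      1     s8     ok        25    826.0
3      5     s6   warn        21      NaN
4      5     s6   warn        62      NaN
5     -3     s8     ok        92    826.0
6      4     s8   warn        24      NaN
7     -5     s6     ok        69    826.0
8     -2     s5     ok        75    826.0
9      0     s5     ok        43    826.0
value_counts of status:
status
ok      6
warn    3
fail    1
Name: count, dtype: int64
reset_index():
  status  count
0     ok      6
1   warn      3
2   fail      1
sum of column 'count' → 10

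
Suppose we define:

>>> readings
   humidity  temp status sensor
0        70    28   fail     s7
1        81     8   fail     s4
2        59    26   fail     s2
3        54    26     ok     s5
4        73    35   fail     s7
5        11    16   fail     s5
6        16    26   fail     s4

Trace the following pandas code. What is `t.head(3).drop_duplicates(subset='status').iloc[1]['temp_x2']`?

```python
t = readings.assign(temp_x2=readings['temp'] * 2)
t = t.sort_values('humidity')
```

52

add column temp_x2 = readings['temp'] * 2:
   humidity  temp status sensor  temp_x2
0        70    28   fail     s7       56
1        81     8   fail     s4       16
2        59    26   fail     s2       52
3        54    26     ok     s5       52
4        73    35   fail     s7       70
5        11    16   fail     s5       32
6        16    26   fail     s4       52
sort by humidity:
   humidity  temp status sensor  temp_x2
5        11    16   fail     s5       32
6        16    26   fail     s4       52
3        54    26     ok     s5       52
2        59    26   fail     s2       52
0        70    28   fail     s7       56
4        73    35   fail     s7       70
1        81     8   fail     s4       16
take first 3 rows:
   humidity  temp status sensor  temp_x2
5        11    16   fail     s5       32
6        16    26   fail     s4       52
3        54    26     ok     s5       52
drop duplicate status (keep=first):
   humidity  temp status sensor  temp_x2
5        11    16   fail     s5       32
3        54    26     ok     s5       52
Reading off the value at position 1, column 'temp_x2', we get 52.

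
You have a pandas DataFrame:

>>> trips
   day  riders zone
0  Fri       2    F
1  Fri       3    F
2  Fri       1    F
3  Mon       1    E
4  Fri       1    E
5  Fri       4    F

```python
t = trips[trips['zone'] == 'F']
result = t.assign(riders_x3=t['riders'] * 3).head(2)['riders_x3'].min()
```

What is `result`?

filter rows where zone == 'F':
   day  riders zone
0  Fri       2    F
1  Fri       3    F
2  Fri       1    F
5  Fri       4    F
add column riders_x3 = t['riders'] * 3:
   day  riders zone  riders_x3
0  Fri       2    F          6
1  Fri       3    F          9
2  Fri       1    F          3
5  Fri       4    F         12
take first 2 rows:
   day  riders zone  riders_x3
0  Fri       2    F          6
1  Fri       3    F          9

6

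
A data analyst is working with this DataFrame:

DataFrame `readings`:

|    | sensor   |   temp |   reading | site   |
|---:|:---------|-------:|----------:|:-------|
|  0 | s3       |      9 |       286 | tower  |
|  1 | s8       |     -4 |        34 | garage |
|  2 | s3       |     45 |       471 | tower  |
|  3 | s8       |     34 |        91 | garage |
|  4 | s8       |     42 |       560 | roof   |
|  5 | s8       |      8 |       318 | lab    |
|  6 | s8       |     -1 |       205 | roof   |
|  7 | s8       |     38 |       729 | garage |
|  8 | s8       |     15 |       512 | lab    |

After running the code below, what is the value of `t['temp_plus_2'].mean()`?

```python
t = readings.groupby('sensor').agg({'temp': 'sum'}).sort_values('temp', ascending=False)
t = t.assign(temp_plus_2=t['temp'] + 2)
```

group by sensor, sum of temp:
        temp
sensor      
s3        54
s8       132
sort by temp descending:
        temp
sensor      
s8       132
s3        54
add column temp_plus_2 = t['temp'] + 2:
        temp  temp_plus_2
sensor                   
s8       132          134
s3        54           56
Hence 95.0.

95.0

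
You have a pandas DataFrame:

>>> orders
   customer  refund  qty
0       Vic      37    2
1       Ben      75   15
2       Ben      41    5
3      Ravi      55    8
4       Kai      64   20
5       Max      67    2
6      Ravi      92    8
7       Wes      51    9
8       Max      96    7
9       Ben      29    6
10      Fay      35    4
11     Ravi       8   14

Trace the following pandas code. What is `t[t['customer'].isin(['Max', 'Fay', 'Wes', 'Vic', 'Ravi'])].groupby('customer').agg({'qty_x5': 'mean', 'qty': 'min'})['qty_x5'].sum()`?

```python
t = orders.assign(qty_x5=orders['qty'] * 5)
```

add column qty_x5 = orders['qty'] * 5:
   customer  refund  qty  qty_x5
0       Vic      37    2      10
1       Ben      75   15      75
2       Ben      41    5      25
3      Ravi      55    8      40
4       Kai      64   20     100
5       Max      67    2      10
6      Ravi      92    8      40
7       Wes      51    9      45
8       Max      96    7      35
9       Ben      29    6      30
10      Fay      35    4      20
11     Ravi       8   14      70
filter rows where customer in ['Max', 'Fay', 'Wes', 'Vic', 'Ravi']:
   customer  refund  qty  qty_x5
0       Vic      37    2      10
3      Ravi      55    8      40
5       Max      67    2      10
6      Ravi      92    8      40
7       Wes      51    9      45
8       Max      96    7      35
10      Fay      35    4      20
11     Ravi       8   14      70
group by customer: mean(qty_x5), min(qty):
          qty_x5  qty
customer             
Fay         20.0    4
Max         22.5    2
Ravi        50.0    8
Vic         10.0    2
Wes         45.0    9
So sum() = 147.5.

147.5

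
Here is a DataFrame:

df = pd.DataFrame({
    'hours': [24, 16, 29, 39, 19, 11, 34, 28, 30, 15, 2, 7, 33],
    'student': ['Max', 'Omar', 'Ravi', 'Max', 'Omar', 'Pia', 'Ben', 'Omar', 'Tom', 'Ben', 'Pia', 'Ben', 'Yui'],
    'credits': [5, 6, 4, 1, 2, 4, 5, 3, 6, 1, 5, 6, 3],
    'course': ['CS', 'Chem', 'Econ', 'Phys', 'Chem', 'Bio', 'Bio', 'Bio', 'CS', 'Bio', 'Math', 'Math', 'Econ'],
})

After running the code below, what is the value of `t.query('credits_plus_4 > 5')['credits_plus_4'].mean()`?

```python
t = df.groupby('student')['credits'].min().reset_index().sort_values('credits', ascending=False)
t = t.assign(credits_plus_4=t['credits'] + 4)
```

group by student, min of credits:
student
Ben     1
Max     1
Omar    2
Pia     4
Ravi    4
Tom     6
Yui     3
Name: credits, dtype: int64
reset_index():
  student  credits
0     Ben        1
1     Max        1
2    Omar        2
3     Pia        4
4    Ravi        4
5     Tom        6
6     Yui        3
sort by credits descending:
  student  credits
5     Tom        6
3     Pia        4
4    Ravi        4
6     Yui        3
2    Omar        2
0     Ben        1
1     Max        1
add column credits_plus_4 = t['credits'] + 4:
  student  credits  credits_plus_4
5     Tom        6              10
3     Pia        4               8
4    Ravi        4               8
6     Yui        3               7
2    Omar        2               6
0     Ben        1               5
1     Max        1               5
filter rows where credits_plus_4 > 5:
  student  credits  credits_plus_4
5     Tom        6              10
3     Pia        4               8
4    Ravi        4               8
6     Yui        3               7
2    Omar        2               6
Reading off the mean of column 'credits_plus_4', we get 7.8.

7.8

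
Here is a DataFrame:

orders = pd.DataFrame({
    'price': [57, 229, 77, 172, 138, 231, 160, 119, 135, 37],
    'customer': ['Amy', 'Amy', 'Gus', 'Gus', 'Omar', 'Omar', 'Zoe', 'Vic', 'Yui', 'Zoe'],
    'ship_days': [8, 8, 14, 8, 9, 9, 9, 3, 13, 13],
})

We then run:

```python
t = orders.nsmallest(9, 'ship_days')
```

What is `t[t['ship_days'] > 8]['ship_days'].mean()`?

10.6

take 9 rows with smallest ship_days:
   price customer  ship_days
7    119      Vic          3
0     57      Amy          8
1    229      Amy          8
3    172      Gus          8
4    138     Omar          9
5    231     Omar          9
6    160      Zoe          9
8    135      Yui         13
9     37      Zoe         13
filter rows where ship_days > 8:
   price customer  ship_days
4    138     Omar          9
5    231     Omar          9
6    160      Zoe          9
8    135      Yui         13
9     37      Zoe         13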